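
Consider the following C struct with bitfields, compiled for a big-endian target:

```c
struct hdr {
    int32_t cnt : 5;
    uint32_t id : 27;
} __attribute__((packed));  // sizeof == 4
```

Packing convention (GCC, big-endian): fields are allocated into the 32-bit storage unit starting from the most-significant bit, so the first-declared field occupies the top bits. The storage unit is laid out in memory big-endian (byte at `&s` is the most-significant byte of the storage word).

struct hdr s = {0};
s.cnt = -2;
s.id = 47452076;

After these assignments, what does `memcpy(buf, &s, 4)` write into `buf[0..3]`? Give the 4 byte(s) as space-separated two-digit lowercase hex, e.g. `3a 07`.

[27+:5] cnt=-2 & 0x1f = 0x1e; word=0xf0000000
[0+:27] id=47452076 & 0x7ffffff = 0x2d40fac; word=0xf2d40fac
word = 0xf2d40fac → big-endian bytes:
  [0]=0xf2  [1]=0xd4  [2]=0x0f  [3]=0xac

f2 d4 0f ac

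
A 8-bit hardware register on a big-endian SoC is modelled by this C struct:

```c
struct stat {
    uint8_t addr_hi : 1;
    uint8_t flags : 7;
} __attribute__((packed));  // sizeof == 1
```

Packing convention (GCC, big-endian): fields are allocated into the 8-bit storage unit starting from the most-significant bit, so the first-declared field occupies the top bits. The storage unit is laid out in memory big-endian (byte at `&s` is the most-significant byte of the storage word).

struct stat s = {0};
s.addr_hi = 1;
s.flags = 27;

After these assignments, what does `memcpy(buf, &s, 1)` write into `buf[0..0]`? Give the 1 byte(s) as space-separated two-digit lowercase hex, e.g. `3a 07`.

9b

[7+:1] addr_hi=1 & 0x1 = 0x1; word=0x80
[0+:7] flags=27 & 0x7f = 0x1b; word=0x9b
word = 0x9b → big-endian bytes:
  [0]=0x9b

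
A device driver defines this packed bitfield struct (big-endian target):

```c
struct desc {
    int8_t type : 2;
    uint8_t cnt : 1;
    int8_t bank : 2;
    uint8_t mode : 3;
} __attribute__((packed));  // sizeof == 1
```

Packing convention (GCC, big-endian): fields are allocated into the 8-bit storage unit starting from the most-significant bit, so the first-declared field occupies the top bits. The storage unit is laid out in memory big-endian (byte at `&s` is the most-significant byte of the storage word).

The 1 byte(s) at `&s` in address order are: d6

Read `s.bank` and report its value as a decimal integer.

-2

[0]=0xd6 (big-endian) → word 0xd6
type [6+:2] = (word>>6) & 0x3 = 3
cnt [5+:1] = (word>>5) & 0x1 = 0
bank [3+:2] = (word>>3) & 0x3 = 2  ←
mode [0+:3] = (word>>0) & 0x7 = 6
bank signed 2b, MSB=1: 2 - 4 = -2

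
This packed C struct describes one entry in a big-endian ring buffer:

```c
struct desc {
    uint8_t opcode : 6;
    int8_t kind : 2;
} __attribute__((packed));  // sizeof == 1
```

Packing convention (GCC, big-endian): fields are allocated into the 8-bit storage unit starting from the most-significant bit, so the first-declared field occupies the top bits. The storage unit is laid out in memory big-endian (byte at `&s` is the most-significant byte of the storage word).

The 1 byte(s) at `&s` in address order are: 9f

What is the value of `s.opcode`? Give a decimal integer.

39

[0]=0x9f (big-endian) → word 0x9f
opcode:6 @ bit 2 → (0x9f>>2)&0x3f = 0x27  ←
kind:2 @ bit 0 → (0x9f>>0)&0x3 = 0x3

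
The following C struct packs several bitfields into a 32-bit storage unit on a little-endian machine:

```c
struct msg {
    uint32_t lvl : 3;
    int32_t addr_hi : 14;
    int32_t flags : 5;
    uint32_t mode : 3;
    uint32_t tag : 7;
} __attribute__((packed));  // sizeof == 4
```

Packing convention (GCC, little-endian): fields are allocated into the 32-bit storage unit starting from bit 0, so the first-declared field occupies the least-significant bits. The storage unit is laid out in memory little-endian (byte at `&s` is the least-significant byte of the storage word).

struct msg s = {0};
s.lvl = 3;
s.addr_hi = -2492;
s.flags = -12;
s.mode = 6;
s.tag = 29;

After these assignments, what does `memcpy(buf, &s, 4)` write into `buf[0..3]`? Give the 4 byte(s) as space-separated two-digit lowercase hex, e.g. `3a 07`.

23 b2 a9 3b

lvl (3b) val=3 bits=0x3 at bit 0: 0x00000003
addr_hi (14b) val=-2492 bits=0x3644 at bit 3: 0x0001b223
flags (5b) val=-12 bits=0x14 at bit 17: 0x0029b223
mode (3b) val=6 bits=0x6 at bit 22: 0x01a9b223
tag (7b) val=29 bits=0x1d at bit 25: 0x3ba9b223
word = 0x3ba9b223 → little-endian bytes:
  [0]=0x23  [1]=0xb2  [2]=0xa9  [3]=0x3b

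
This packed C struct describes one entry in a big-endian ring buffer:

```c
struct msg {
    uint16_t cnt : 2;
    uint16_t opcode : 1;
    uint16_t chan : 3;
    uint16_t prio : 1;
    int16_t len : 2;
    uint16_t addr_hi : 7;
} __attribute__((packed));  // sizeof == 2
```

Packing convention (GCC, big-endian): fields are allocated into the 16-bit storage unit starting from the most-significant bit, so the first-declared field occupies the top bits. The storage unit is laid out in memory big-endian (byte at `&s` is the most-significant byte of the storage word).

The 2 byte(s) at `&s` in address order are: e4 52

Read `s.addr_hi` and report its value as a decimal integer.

[0]=0xe4 [1]=0x52 (big-endian) → word 0xe452
cnt [14+:2] = (word>>14) & 0x3 = 3
opcode [13+:1] = (word>>13) & 0x1 = 1
chan [10+:3] = (word>>10) & 0x7 = 1
prio [9+:1] = (word>>9) & 0x1 = 0
len [7+:2] = (word>>7) & 0x3 = 0
addr_hi [0+:7] = (word>>0) & 0x7f = 82  ←

82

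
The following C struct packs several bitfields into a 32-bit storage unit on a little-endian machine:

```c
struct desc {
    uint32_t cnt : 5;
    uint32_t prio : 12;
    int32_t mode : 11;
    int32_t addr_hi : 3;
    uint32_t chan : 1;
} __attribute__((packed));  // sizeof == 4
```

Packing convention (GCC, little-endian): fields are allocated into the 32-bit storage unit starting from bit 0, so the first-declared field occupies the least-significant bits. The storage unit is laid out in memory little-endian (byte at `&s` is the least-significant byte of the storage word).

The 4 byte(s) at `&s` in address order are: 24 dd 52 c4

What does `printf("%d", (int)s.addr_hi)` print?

[0]=0x24 [1]=0xdd [2]=0x52 [3]=0xc4 (little-endian) → word 0xc452dd24
cnt:5 @ bit 0 → (0xc452dd24>>0)&0x1f = 0x4
prio:12 @ bit 5 → (0xc452dd24>>5)&0xfff = 0x6e9
mode:11 @ bit 17 → (0xc452dd24>>17)&0x7ff = 0x229
addr_hi:3 @ bit 28 → (0xc452dd24>>28)&0x7 = 0x4  ←
chan:1 @ bit 31 → (0xc452dd24>>31)&0x1 = 0x1
addr_hi signed 3b, MSB=1: 4 - 8 = -4

-4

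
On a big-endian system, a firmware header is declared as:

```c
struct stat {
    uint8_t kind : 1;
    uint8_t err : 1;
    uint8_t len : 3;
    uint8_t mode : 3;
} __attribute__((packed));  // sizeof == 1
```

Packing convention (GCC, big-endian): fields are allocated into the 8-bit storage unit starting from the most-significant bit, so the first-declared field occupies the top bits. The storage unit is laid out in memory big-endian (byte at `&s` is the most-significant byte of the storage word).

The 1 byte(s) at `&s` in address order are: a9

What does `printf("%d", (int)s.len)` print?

[0]=0xa9 (big-endian) → word 0xa9
kind:1 @ bit 7 → (0xa9>>7)&0x1 = 0x1
err:1 @ bit 6 → (0xa9>>6)&0x1 = 0x0
len:3 @ bit 3 → (0xa9>>3)&0x7 = 0x5  ←
mode:3 @ bit 0 → (0xa9>>0)&0x7 = 0x1

5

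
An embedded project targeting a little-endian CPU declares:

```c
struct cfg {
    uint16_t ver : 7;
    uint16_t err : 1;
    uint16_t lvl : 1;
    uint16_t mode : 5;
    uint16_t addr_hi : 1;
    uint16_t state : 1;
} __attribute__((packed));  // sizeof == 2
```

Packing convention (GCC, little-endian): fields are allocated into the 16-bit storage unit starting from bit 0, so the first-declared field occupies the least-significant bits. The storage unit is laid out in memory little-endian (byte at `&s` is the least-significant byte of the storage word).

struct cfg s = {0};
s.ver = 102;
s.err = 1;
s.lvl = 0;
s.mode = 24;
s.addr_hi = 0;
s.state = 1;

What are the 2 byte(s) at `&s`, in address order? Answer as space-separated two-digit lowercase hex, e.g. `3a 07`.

ver:7 = 102 → 0x66 << 0 → word 0x0066
err:1 = 1 → 0x1 << 7 → word 0x00e6
lvl:1 = 0 → 0x0 << 8 → word 0x00e6
mode:5 = 24 → 0x18 << 9 → word 0x30e6
addr_hi:1 = 0 → 0x0 << 14 → word 0x30e6
state:1 = 1 → 0x1 << 15 → word 0xb0e6
word = 0xb0e6 → little-endian bytes:
  [0]=0xe6  [1]=0xb0

e6 b0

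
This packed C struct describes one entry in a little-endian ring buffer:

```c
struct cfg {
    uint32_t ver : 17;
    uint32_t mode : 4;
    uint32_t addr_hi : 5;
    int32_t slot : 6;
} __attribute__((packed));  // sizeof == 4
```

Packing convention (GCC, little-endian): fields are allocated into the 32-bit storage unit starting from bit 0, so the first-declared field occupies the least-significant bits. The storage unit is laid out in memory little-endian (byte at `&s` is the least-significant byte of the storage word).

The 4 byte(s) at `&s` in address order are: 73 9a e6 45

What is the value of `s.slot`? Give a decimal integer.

17

[0]=0x73 [1]=0x9a [2]=0xe6 [3]=0x45 (little-endian) → word 0x45e69a73
ver:17 @ bit 0 → (0x45e69a73>>0)&0x1ffff = 0x9a73
mode:4 @ bit 17 → (0x45e69a73>>17)&0xf = 0x3
addr_hi:5 @ bit 21 → (0x45e69a73>>21)&0x1f = 0xf
slot:6 @ bit 26 → (0x45e69a73>>26)&0x3f = 0x11  ←
slot signed 6b, MSB=0: value = 17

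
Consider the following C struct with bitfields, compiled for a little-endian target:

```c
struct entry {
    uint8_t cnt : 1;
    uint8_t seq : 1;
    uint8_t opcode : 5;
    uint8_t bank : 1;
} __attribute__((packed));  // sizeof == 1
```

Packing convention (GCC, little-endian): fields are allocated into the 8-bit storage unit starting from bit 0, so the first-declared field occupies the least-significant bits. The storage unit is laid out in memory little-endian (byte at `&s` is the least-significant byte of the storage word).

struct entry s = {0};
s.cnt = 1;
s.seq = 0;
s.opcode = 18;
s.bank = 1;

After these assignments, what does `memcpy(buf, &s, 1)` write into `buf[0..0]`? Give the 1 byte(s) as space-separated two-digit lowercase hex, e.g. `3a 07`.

cnt:1 = 1 → 0x1 << 0 → word 0x01
seq:1 = 0 → 0x0 << 1 → word 0x01
opcode:5 = 18 → 0x12 << 2 → word 0x49
bank:1 = 1 → 0x1 << 7 → word 0xc9
word = 0xc9 → little-endian bytes:
  [0]=0xc9

c9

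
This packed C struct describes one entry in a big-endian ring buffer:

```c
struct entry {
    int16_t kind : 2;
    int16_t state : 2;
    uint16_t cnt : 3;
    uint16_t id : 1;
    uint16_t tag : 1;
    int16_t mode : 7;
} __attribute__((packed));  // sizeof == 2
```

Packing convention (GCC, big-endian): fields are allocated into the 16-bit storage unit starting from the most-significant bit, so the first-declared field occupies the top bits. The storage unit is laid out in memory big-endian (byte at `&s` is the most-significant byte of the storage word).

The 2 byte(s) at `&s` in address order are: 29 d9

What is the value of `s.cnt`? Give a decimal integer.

[0]=0x29 [1]=0xd9 (big-endian) → word 0x29d9
kind [14+:2] = (word>>14) & 0x3 = 0
state [12+:2] = (word>>12) & 0x3 = 2
cnt [9+:3] = (word>>9) & 0x7 = 4  ←
id [8+:1] = (word>>8) & 0x1 = 1
tag [7+:1] = (word>>7) & 0x1 = 1
mode [0+:7] = (word>>0) & 0x7f = 89

4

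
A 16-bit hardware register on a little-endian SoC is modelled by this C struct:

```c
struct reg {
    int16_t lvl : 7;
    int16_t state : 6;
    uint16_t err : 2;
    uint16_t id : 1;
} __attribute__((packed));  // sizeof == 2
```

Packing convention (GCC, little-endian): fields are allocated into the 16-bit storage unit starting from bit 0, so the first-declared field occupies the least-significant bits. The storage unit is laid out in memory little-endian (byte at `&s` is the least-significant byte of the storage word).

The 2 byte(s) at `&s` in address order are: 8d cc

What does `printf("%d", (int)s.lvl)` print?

13

[0]=0x8d [1]=0xcc (little-endian) → word 0xcc8d
lvl:7 @ bit 0 → (0xcc8d>>0)&0x7f = 0xd  ←
state:6 @ bit 7 → (0xcc8d>>7)&0x3f = 0x19
err:2 @ bit 13 → (0xcc8d>>13)&0x3 = 0x2
id:1 @ bit 15 → (0xcc8d>>15)&0x1 = 0x1
lvl signed 7b, MSB=0: value = 13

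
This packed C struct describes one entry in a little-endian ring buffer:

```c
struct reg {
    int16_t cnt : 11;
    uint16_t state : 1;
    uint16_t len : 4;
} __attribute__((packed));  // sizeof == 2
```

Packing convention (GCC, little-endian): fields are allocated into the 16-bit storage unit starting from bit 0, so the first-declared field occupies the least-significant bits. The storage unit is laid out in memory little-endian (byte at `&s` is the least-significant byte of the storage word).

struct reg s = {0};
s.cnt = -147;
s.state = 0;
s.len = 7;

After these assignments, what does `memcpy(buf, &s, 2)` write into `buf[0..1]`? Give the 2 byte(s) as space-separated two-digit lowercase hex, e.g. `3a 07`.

cnt:11 = -147 → 0x76d << 0 → word 0x076d
state:1 = 0 → 0x0 << 11 → word 0x076d
len:4 = 7 → 0x7 << 12 → word 0x776d
word = 0x776d → little-endian bytes:
  [0]=0x6d  [1]=0x77

6d 77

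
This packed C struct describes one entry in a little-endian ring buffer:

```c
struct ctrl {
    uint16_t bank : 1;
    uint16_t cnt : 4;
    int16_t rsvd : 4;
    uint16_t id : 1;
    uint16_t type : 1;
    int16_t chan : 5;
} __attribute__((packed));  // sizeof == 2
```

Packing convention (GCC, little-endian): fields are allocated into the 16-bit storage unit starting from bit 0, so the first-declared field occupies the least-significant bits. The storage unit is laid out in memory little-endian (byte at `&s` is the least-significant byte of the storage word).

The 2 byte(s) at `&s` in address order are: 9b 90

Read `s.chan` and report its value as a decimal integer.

[0]=0x9b [1]=0x90 (little-endian) → word 0x909b
bank [0+:1] = (word>>0) & 0x1 = 1
cnt [1+:4] = (word>>1) & 0xf = 13
rsvd [5+:4] = (word>>5) & 0xf = 4
id [9+:1] = (word>>9) & 0x1 = 0
type [10+:1] = (word>>10) & 0x1 = 0
chan [11+:5] = (word>>11) & 0x1f = 18  ←
chan signed 5b, MSB=1: 18 - 32 = -14

-14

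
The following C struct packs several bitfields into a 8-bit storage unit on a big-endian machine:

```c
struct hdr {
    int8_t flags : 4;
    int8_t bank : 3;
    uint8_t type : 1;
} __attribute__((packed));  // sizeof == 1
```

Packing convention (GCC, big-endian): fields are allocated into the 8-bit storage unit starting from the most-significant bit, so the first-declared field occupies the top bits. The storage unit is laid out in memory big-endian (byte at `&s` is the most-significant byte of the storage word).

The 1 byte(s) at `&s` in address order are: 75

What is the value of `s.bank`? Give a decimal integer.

[0]=0x75 (big-endian) → word 0x75
flags [4+:4] = (word>>4) & 0xf = 7
bank [1+:3] = (word>>1) & 0x7 = 2  ←
type [0+:1] = (word>>0) & 0x1 = 1
bank signed 3b, MSB=0: value = 2

2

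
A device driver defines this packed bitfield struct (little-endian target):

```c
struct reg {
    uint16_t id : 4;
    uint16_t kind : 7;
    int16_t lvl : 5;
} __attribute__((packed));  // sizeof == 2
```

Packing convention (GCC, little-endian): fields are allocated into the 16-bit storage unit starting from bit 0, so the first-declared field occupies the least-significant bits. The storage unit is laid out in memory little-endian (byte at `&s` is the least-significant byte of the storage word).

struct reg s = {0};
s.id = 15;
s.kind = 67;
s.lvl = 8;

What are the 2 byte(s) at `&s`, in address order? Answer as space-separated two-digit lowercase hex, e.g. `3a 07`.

3f 44

[0+:4] id=15 & 0xf = 0xf; word=0x000f
[4+:7] kind=67 & 0x7f = 0x43; word=0x043f
[11+:5] lvl=8 & 0x1f = 0x8; word=0x443f
word = 0x443f → little-endian bytes:
  [0]=0x3f  [1]=0x44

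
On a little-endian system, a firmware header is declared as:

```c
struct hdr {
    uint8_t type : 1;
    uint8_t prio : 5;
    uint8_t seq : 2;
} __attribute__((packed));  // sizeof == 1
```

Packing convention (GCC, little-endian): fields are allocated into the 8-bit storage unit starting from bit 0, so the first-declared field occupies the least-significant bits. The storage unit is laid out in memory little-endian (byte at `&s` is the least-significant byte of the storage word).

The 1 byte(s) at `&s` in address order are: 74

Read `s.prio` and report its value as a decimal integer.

26

[0]=0x74 (little-endian) → word 0x74
type [0+:1] = (word>>0) & 0x1 = 0
prio [1+:5] = (word>>1) & 0x1f = 26  ←
seq [6+:2] = (word>>6) & 0x3 = 1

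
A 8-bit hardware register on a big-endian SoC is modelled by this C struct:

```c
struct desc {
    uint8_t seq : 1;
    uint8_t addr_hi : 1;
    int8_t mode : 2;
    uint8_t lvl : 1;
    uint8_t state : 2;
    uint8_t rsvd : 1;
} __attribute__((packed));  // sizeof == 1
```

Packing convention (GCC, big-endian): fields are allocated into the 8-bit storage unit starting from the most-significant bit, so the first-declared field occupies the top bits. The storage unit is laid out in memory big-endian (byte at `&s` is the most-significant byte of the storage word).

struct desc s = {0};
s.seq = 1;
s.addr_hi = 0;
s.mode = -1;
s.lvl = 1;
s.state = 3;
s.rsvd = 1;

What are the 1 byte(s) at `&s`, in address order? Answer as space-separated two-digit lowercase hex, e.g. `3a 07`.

bf

seq:1 = 1 → 0x1 << 7 → word 0x80
addr_hi:1 = 0 → 0x0 << 6 → word 0x80
mode:2 = -1 → 0x3 << 4 → word 0xb0
lvl:1 = 1 → 0x1 << 3 → word 0xb8
state:2 = 3 → 0x3 << 1 → word 0xbe
rsvd:1 = 1 → 0x1 << 0 → word 0xbf
word = 0xbf → big-endian bytes:
  [0]=0xbf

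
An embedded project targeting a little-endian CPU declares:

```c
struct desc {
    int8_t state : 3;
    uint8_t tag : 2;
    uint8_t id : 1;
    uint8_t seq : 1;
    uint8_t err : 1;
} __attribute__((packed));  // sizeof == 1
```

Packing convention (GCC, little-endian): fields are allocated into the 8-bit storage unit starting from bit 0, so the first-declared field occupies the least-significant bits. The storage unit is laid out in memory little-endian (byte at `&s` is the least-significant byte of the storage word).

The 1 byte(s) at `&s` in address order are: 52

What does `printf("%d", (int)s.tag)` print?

[0]=0x52 (little-endian) → word 0x52
state [0+:3] = (word>>0) & 0x7 = 2
tag [3+:2] = (word>>3) & 0x3 = 2  ←
id [5+:1] = (word>>5) & 0x1 = 0
seq [6+:1] = (word>>6) & 0x1 = 1
err [7+:1] = (word>>7) & 0x1 = 0

2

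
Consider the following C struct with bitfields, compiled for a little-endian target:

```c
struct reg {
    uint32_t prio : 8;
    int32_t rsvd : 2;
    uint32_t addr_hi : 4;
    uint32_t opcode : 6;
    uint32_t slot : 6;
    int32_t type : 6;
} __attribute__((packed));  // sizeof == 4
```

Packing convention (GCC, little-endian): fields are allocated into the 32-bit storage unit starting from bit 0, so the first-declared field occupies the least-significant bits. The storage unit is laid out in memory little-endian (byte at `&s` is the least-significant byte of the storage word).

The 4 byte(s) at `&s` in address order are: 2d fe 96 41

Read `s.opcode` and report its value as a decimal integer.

[0]=0x2d [1]=0xfe [2]=0x96 [3]=0x41 (little-endian) → word 0x4196fe2d
prio [0+:8] = (word>>0) & 0xff = 45
rsvd [8+:2] = (word>>8) & 0x3 = 2
addr_hi [10+:4] = (word>>10) & 0xf = 15
opcode [14+:6] = (word>>14) & 0x3f = 27  ←
slot [20+:6] = (word>>20) & 0x3f = 25
type [26+:6] = (word>>26) & 0x3f = 16

27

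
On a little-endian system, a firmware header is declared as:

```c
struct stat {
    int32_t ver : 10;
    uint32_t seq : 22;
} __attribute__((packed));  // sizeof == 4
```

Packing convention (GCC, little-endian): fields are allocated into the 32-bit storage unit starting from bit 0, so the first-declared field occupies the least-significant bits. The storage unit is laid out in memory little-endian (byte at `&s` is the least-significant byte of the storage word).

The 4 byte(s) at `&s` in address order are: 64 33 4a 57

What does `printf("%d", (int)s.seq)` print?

[0]=0x64 [1]=0x33 [2]=0x4a [3]=0x57 (little-endian) → word 0x574a3364
ver:10 @ bit 0 → (0x574a3364>>0)&0x3ff = 0x364
seq:22 @ bit 10 → (0x574a3364>>10)&0x3fffff = 0x15d28c  ←

1430156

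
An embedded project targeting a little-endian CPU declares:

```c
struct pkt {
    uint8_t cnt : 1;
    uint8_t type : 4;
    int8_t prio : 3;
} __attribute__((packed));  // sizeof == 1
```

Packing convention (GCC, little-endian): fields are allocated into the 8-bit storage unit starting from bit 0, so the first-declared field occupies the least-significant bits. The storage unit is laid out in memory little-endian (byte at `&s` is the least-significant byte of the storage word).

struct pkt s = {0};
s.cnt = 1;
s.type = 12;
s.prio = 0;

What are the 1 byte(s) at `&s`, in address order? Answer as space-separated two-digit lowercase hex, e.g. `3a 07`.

[0+:1] cnt=1 & 0x1 = 0x1; word=0x01
[1+:4] type=12 & 0xf = 0xc; word=0x19
[5+:3] prio=0 & 0x7 = 0x0; word=0x19
word = 0x19 → little-endian bytes:
  [0]=0x19

19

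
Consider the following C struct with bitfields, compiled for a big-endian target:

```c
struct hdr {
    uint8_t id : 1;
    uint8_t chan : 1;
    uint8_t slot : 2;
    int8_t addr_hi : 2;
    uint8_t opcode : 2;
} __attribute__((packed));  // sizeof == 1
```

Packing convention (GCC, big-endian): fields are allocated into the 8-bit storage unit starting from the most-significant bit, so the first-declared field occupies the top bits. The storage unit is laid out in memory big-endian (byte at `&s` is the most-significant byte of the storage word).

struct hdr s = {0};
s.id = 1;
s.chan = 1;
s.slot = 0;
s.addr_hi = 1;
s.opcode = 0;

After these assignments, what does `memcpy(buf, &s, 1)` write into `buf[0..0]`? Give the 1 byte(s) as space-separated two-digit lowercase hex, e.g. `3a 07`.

c4

[7+:1] id=1 & 0x1 = 0x1; word=0x80
[6+:1] chan=1 & 0x1 = 0x1; word=0xc0
[4+:2] slot=0 & 0x3 = 0x0; word=0xc0
[2+:2] addr_hi=1 & 0x3 = 0x1; word=0xc4
[0+:2] opcode=0 & 0x3 = 0x0; word=0xc4
word = 0xc4 → big-endian bytes:
  [0]=0xc4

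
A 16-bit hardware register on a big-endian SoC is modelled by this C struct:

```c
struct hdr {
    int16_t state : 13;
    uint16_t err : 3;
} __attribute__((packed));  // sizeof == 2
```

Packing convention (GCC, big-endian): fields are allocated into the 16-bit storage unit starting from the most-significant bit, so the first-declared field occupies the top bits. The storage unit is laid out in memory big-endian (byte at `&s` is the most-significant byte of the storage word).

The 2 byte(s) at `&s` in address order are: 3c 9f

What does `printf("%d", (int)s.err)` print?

[0]=0x3c [1]=0x9f (big-endian) → word 0x3c9f
state:13 @ bit 3 → (0x3c9f>>3)&0x1fff = 0x793
err:3 @ bit 0 → (0x3c9f>>0)&0x7 = 0x7  ←

7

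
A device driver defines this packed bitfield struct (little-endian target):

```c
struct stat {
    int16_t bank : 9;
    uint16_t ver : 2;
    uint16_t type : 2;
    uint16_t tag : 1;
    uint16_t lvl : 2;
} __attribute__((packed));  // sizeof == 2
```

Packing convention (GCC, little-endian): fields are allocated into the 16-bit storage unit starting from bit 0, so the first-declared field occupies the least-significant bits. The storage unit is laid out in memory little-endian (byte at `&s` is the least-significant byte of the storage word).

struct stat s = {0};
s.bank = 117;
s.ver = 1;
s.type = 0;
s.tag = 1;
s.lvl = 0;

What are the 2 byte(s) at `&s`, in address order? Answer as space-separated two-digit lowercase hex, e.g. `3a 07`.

bank (9b) val=117 bits=0x75 at bit 0: 0x0075
ver (2b) val=1 bits=0x1 at bit 9: 0x0275
type (2b) val=0 bits=0x0 at bit 11: 0x0275
tag (1b) val=1 bits=0x1 at bit 13: 0x2275
lvl (2b) val=0 bits=0x0 at bit 14: 0x2275
word = 0x2275 → little-endian bytes:
  [0]=0x75  [1]=0x22

75 22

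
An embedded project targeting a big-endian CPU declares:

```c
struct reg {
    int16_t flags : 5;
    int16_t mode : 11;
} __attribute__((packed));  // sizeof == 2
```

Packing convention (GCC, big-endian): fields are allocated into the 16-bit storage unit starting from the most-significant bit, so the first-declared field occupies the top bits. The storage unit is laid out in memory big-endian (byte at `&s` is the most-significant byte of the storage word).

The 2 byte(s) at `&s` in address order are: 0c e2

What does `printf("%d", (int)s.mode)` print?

[0]=0x0c [1]=0xe2 (big-endian) → word 0x0ce2
flags:5 @ bit 11 → (0x0ce2>>11)&0x1f = 0x1
mode:11 @ bit 0 → (0x0ce2>>0)&0x7ff = 0x4e2  ←
mode signed 11b, MSB=1: 1250 - 2048 = -798

-798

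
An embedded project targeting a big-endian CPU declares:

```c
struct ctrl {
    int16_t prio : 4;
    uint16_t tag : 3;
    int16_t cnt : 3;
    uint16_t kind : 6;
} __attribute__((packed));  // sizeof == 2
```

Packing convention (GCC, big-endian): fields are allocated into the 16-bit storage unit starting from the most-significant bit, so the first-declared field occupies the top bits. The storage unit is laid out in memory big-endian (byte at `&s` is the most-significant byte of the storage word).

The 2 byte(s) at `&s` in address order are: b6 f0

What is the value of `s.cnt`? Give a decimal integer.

[0]=0xb6 [1]=0xf0 (big-endian) → word 0xb6f0
prio:4 @ bit 12 → (0xb6f0>>12)&0xf = 0xb
tag:3 @ bit 9 → (0xb6f0>>9)&0x7 = 0x3
cnt:3 @ bit 6 → (0xb6f0>>6)&0x7 = 0x3  ←
kind:6 @ bit 0 → (0xb6f0>>0)&0x3f = 0x30
cnt signed 3b, MSB=0: value = 3

3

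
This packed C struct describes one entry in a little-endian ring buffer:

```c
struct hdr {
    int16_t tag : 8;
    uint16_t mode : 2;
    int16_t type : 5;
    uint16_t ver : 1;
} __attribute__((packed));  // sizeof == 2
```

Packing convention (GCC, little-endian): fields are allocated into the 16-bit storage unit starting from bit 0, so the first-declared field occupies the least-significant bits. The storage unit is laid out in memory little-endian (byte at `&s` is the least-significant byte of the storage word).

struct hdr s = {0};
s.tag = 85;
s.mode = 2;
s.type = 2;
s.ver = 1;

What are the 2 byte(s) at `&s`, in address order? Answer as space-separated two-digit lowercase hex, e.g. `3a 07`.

55 8a

tag (8b) val=85 bits=0x55 at bit 0: 0x0055
mode (2b) val=2 bits=0x2 at bit 8: 0x0255
type (5b) val=2 bits=0x2 at bit 10: 0x0a55
ver (1b) val=1 bits=0x1 at bit 15: 0x8a55
word = 0x8a55 → little-endian bytes:
  [0]=0x55  [1]=0x8a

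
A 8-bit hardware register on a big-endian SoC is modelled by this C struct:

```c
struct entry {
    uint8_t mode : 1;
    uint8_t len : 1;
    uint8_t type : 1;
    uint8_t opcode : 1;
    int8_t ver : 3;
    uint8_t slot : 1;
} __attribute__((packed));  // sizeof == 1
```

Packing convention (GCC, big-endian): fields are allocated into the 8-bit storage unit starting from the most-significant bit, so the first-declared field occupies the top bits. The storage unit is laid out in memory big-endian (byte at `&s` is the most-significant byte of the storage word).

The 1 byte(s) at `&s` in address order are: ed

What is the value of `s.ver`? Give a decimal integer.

-2

[0]=0xed (big-endian) → word 0xed
mode [7+:1] = (word>>7) & 0x1 = 1
len [6+:1] = (word>>6) & 0x1 = 1
type [5+:1] = (word>>5) & 0x1 = 1
opcode [4+:1] = (word>>4) & 0x1 = 0
ver [1+:3] = (word>>1) & 0x7 = 6  ←
slot [0+:1] = (word>>0) & 0x1 = 1
ver signed 3b, MSB=1: 6 - 8 = -2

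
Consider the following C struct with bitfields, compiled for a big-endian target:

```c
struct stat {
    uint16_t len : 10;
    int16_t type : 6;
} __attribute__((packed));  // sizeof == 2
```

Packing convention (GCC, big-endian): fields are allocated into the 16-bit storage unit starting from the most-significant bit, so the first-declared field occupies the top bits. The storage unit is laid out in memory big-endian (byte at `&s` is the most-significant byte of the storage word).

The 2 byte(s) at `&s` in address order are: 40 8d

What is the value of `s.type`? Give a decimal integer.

[0]=0x40 [1]=0x8d (big-endian) → word 0x408d
len:10 @ bit 6 → (0x408d>>6)&0x3ff = 0x102
type:6 @ bit 0 → (0x408d>>0)&0x3f = 0xd  ←
type signed 6b, MSB=0: value = 13

13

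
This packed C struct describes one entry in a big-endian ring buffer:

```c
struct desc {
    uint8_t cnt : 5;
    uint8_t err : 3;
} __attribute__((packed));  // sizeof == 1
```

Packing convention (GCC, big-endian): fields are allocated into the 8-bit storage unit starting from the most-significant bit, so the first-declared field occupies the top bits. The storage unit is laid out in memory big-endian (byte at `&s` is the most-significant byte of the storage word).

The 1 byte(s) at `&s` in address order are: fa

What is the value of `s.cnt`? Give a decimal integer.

[0]=0xfa (big-endian) → word 0xfa
cnt [3+:5] = (word>>3) & 0x1f = 31  ←
err [0+:3] = (word>>0) & 0x7 = 2

31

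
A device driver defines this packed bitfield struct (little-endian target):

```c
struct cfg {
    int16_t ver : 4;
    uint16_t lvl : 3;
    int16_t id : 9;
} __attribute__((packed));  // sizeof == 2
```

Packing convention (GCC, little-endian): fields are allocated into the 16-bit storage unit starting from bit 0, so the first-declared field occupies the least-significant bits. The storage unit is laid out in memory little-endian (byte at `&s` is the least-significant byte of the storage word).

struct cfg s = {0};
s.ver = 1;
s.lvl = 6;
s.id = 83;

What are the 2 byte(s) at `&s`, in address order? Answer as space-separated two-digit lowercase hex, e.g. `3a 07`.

ver:4 = 1 → 0x1 << 0 → word 0x0001
lvl:3 = 6 → 0x6 << 4 → word 0x0061
id:9 = 83 → 0x53 << 7 → word 0x29e1
word = 0x29e1 → little-endian bytes:
  [0]=0xe1  [1]=0x29

e1 29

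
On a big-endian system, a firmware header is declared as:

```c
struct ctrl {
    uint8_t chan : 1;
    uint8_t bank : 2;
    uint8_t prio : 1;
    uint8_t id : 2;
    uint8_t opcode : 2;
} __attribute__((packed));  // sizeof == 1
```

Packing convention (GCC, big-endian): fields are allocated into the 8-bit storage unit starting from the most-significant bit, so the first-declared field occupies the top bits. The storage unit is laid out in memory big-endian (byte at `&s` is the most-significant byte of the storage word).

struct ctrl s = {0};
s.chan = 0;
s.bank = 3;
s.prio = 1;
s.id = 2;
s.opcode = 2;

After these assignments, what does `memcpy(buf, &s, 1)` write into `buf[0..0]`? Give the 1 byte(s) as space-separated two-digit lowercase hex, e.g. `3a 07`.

[7+:1] chan=0 & 0x1 = 0x0; word=0x00
[5+:2] bank=3 & 0x3 = 0x3; word=0x60
[4+:1] prio=1 & 0x1 = 0x1; word=0x70
[2+:2] id=2 & 0x3 = 0x2; word=0x78
[0+:2] opcode=2 & 0x3 = 0x2; word=0x7a
word = 0x7a → big-endian bytes:
  [0]=0x7a

7a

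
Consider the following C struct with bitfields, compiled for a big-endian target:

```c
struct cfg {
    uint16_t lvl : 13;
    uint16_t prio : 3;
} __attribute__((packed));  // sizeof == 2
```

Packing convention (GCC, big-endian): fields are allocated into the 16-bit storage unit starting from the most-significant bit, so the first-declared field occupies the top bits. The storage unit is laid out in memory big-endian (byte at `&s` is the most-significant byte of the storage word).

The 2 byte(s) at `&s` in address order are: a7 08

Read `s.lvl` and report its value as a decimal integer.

5345

[0]=0xa7 [1]=0x08 (big-endian) → word 0xa708
lvl [3+:13] = (word>>3) & 0x1fff = 5345  ←
prio [0+:3] = (word>>0) & 0x7 = 0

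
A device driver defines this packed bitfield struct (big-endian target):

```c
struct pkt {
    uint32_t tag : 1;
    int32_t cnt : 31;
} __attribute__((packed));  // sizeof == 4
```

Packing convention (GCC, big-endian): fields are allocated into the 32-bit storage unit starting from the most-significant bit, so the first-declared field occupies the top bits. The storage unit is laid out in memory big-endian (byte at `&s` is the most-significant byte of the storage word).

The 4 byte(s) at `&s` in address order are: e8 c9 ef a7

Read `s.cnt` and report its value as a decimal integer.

[0]=0xe8 [1]=0xc9 [2]=0xef [3]=0xa7 (big-endian) → word 0xe8c9efa7
tag [31+:1] = (word>>31) & 0x1 = 1
cnt [0+:31] = (word>>0) & 0x7fffffff = 1758064551  ←
cnt signed 31b, MSB=1: 1758064551 - 2147483648 = -389419097

-389419097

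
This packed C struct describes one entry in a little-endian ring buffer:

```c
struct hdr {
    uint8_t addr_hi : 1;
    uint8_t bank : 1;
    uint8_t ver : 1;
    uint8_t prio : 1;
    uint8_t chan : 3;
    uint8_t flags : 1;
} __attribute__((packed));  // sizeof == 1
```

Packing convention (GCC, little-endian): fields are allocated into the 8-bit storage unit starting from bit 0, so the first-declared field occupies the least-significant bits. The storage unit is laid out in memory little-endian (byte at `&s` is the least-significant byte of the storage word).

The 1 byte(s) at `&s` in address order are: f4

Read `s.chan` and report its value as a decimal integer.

[0]=0xf4 (little-endian) → word 0xf4
addr_hi:1 @ bit 0 → (0xf4>>0)&0x1 = 0x0
bank:1 @ bit 1 → (0xf4>>1)&0x1 = 0x0
ver:1 @ bit 2 → (0xf4>>2)&0x1 = 0x1
prio:1 @ bit 3 → (0xf4>>3)&0x1 = 0x0
chan:3 @ bit 4 → (0xf4>>4)&0x7 = 0x7  ←
flags:1 @ bit 7 → (0xf4>>7)&0x1 = 0x1

7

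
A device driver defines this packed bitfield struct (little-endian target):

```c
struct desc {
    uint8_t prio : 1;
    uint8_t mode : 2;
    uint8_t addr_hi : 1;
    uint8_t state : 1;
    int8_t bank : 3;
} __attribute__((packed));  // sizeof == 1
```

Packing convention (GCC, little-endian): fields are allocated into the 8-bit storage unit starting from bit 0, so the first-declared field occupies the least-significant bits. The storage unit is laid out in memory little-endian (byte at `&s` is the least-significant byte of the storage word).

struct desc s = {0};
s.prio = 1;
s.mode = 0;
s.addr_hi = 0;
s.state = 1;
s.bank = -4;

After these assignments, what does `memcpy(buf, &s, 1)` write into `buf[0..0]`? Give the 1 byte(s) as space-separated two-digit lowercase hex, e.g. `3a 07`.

91

[0+:1] prio=1 & 0x1 = 0x1; word=0x01
[1+:2] mode=0 & 0x3 = 0x0; word=0x01
[3+:1] addr_hi=0 & 0x1 = 0x0; word=0x01
[4+:1] state=1 & 0x1 = 0x1; word=0x11
[5+:3] bank=-4 & 0x7 = 0x4; word=0x91
word = 0x91 → little-endian bytes:
  [0]=0x91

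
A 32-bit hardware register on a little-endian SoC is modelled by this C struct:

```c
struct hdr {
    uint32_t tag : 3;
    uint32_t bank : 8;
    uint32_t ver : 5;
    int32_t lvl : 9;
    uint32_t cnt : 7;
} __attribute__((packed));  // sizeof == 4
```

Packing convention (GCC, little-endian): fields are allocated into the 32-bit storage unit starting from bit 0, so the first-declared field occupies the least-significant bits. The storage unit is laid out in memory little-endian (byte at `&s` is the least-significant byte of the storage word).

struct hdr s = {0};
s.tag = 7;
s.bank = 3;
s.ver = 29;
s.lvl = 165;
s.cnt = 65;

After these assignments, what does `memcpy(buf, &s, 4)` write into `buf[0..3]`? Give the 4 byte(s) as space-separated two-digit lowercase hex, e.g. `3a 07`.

1f e8 a5 82

tag (3b) val=7 bits=0x7 at bit 0: 0x00000007
bank (8b) val=3 bits=0x3 at bit 3: 0x0000001f
ver (5b) val=29 bits=0x1d at bit 11: 0x0000e81f
lvl (9b) val=165 bits=0xa5 at bit 16: 0x00a5e81f
cnt (7b) val=65 bits=0x41 at bit 25: 0x82a5e81f
word = 0x82a5e81f → little-endian bytes:
  [0]=0x1f  [1]=0xe8  [2]=0xa5  [3]=0x82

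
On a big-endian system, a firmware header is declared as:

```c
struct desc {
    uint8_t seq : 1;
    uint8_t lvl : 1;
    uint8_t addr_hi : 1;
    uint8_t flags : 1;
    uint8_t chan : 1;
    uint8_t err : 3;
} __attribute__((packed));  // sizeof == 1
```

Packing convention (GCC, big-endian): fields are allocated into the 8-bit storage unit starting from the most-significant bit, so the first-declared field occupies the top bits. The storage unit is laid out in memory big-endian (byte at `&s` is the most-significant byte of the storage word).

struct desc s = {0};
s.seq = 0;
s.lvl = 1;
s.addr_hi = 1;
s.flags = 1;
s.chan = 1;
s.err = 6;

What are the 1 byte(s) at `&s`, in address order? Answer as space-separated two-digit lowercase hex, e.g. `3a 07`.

7e

seq (1b) val=0 bits=0x0 at bit 7: 0x00
lvl (1b) val=1 bits=0x1 at bit 6: 0x40
addr_hi (1b) val=1 bits=0x1 at bit 5: 0x60
flags (1b) val=1 bits=0x1 at bit 4: 0x70
chan (1b) val=1 bits=0x1 at bit 3: 0x78
err (3b) val=6 bits=0x6 at bit 0: 0x7e
word = 0x7e → big-endian bytes:
  [0]=0x7e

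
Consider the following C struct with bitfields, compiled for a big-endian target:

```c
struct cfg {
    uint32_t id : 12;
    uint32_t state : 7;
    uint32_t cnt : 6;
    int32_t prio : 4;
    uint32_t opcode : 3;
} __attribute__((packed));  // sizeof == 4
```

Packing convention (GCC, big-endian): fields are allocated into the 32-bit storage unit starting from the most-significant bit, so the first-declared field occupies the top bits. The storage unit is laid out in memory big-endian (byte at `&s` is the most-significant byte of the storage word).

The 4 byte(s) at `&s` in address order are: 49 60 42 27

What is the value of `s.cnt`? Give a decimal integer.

[0]=0x49 [1]=0x60 [2]=0x42 [3]=0x27 (big-endian) → word 0x49604227
id [20+:12] = (word>>20) & 0xfff = 1174
state [13+:7] = (word>>13) & 0x7f = 2
cnt [7+:6] = (word>>7) & 0x3f = 4  ←
prio [3+:4] = (word>>3) & 0xf = 4
opcode [0+:3] = (word>>0) & 0x7 = 7

4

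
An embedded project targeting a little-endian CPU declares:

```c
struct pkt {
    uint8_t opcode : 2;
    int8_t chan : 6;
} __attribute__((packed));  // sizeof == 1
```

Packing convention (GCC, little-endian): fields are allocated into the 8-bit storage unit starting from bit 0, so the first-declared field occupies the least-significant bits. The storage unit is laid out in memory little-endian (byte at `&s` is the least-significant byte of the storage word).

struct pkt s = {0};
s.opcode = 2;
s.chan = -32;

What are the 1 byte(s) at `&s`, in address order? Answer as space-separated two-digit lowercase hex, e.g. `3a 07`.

82

opcode:2 = 2 → 0x2 << 0 → word 0x02
chan:6 = -32 → 0x20 << 2 → word 0x82
word = 0x82 → little-endian bytes:
  [0]=0x82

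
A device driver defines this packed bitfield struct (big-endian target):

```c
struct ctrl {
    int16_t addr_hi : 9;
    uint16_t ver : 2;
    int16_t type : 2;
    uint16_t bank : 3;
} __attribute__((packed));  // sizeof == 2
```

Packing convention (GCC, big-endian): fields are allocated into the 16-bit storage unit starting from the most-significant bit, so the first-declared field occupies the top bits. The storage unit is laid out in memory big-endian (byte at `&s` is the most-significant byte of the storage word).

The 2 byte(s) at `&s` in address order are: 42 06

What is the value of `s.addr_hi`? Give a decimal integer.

132

[0]=0x42 [1]=0x06 (big-endian) → word 0x4206
addr_hi [7+:9] = (word>>7) & 0x1ff = 132  ←
ver [5+:2] = (word>>5) & 0x3 = 0
type [3+:2] = (word>>3) & 0x3 = 0
bank [0+:3] = (word>>0) & 0x7 = 6
addr_hi signed 9b, MSB=0: value = 132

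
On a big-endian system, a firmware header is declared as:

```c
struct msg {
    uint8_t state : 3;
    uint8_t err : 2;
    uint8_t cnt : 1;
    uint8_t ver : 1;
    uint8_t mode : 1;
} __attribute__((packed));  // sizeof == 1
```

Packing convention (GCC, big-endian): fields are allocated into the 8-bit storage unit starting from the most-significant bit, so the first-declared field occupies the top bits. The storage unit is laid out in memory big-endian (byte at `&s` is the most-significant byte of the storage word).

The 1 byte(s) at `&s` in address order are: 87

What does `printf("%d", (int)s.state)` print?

4

[0]=0x87 (big-endian) → word 0x87
state:3 @ bit 5 → (0x87>>5)&0x7 = 0x4  ←
err:2 @ bit 3 → (0x87>>3)&0x3 = 0x0
cnt:1 @ bit 2 → (0x87>>2)&0x1 = 0x1
ver:1 @ bit 1 → (0x87>>1)&0x1 = 0x1
mode:1 @ bit 0 → (0x87>>0)&0x1 = 0x1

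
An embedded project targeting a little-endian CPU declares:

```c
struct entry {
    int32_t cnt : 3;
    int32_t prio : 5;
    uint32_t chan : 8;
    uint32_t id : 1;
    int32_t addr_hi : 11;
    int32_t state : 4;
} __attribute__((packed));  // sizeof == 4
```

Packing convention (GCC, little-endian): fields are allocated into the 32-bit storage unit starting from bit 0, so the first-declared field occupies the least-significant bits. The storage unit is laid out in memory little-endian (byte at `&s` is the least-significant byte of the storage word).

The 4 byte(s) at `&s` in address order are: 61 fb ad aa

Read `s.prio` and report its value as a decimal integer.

12

[0]=0x61 [1]=0xfb [2]=0xad [3]=0xaa (little-endian) → word 0xaaadfb61
cnt:3 @ bit 0 → (0xaaadfb61>>0)&0x7 = 0x1
prio:5 @ bit 3 → (0xaaadfb61>>3)&0x1f = 0xc  ←
chan:8 @ bit 8 → (0xaaadfb61>>8)&0xff = 0xfb
id:1 @ bit 16 → (0xaaadfb61>>16)&0x1 = 0x1
addr_hi:11 @ bit 17 → (0xaaadfb61>>17)&0x7ff = 0x556
state:4 @ bit 28 → (0xaaadfb61>>28)&0xf = 0xa
prio signed 5b, MSB=0: value = 12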